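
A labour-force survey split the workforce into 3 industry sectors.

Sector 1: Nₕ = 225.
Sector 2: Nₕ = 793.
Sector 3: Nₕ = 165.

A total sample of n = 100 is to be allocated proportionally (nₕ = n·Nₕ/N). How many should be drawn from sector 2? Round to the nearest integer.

Share of sector 2 = 793/1183 = 0.67033.
Allocate 100 × 0.67033 = 67.033... → 67.

67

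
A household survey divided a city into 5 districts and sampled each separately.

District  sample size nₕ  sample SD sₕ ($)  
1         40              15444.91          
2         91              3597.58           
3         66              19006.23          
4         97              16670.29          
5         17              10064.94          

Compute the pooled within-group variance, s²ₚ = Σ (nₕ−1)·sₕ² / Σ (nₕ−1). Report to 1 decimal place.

Degrees of freedom: 39 + 90 + 65 + 96 + 16 = 306.
Σ(nₕ−1)sₕ² = 39·238545244.9081 + 90·12942581.8564 + 65·361236778.8129 + 96·277898568.6841 + 16·101303017.2036 = 62247598410.2616.
s²ₚ = 62247598410.2616 / 306 = 203423524.217... → 203423524.2.

203423524.2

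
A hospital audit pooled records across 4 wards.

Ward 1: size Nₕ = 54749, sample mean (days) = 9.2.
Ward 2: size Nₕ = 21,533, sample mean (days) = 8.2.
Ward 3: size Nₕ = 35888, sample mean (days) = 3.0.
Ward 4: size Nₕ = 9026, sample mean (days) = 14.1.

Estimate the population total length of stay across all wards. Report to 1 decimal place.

915192.0

1: 54749·9.2 = 503690.8
2: 21533·8.2 = 176570.6
3: 35888·3.0 = 107664
4: 9026·14.1 = 127266.6
τ̂ = Σ Nₕx̄ₕ = 915192.0.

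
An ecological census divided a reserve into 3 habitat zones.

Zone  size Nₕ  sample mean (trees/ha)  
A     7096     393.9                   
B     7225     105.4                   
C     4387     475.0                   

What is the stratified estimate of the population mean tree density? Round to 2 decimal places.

x̄_st = (Σ Nₕx̄ₕ) / (Σ Nₕ) = (7096·393.9 + 7225·105.4 + 4387·475.0) / 18708
= 5640454.4 / 18708 = 301.4996... → 301.50.

301.50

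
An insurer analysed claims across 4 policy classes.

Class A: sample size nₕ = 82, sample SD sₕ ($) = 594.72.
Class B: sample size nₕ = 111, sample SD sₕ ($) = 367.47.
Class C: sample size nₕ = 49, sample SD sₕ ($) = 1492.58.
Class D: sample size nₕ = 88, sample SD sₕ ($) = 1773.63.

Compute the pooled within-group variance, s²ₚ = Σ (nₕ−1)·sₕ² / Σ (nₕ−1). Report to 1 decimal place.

1300976.6

A: (82−1)·594.72² = 81·353691.8784 = 28649042.1504
B: (111−1)·367.47² = 110·135034.2009 = 14853762.099
C: (49−1)·1492.58² = 48·2227795.0564 = 106934162.7072
D: (88−1)·1773.63² = 87·3145763.3769 = 273681413.7903
Numerator = 424118380.7469; denominator = Σ(nₕ−1) = 326.
s²ₚ = 424118380.7469/326 = 1300976.628... → 1300976.6.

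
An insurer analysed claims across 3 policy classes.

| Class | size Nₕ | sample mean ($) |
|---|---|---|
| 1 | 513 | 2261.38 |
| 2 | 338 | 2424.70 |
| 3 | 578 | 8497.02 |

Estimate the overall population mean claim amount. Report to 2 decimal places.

4822.19

x̄_st = (Σ Nₕx̄ₕ) / (Σ Nₕ) = (513·2261.38 + 338·2424.70 + 578·8497.02) / 1429
= 6890914.1 / 1429 = 4822.1932... → 4822.19.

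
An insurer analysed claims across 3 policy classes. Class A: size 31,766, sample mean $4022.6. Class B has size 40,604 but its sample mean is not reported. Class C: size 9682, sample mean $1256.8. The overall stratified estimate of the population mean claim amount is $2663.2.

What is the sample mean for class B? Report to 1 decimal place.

Σ Nₕx̄ₕ = N·μ, so 40604·x̄_B = 82052·2663.2 − (31766·4022.6 + 9682·1256.8).
= 218520886.4 − 139950249.2 = 78570637.2.
x̄_B = 78570637.2 / 40604 = 1935.047... → 1935.0.

1935.0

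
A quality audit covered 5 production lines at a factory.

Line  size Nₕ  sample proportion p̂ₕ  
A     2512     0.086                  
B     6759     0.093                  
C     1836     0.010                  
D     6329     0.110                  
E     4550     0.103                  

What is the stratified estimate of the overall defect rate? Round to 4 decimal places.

0.0922

N = 2512 + 6759 + 1836 + 6329 + 4550 = 21986.
Overall proportion = Σ (Nₕ/N)·p̂ₕ.
Σ Nₕp̂ₕ = 216.032 + 628.587 + 18.36 + 696.19 + 468.65 = 2027.819.
2027.819 / 21986 = 0.092232... → 0.0922.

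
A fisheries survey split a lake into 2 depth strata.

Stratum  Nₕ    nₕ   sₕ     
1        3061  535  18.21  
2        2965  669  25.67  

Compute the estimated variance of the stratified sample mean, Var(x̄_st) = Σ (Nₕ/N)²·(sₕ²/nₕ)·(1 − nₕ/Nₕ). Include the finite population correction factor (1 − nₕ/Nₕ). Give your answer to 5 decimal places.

N = 6026. Term for each stratum: Wₕ²sₕ²/nₕ·(1−nₕ/Nₕ).
Var(x̄_st) = 0.13197891 + 0.18465622 = 0.31663513 → 0.31664.

0.31664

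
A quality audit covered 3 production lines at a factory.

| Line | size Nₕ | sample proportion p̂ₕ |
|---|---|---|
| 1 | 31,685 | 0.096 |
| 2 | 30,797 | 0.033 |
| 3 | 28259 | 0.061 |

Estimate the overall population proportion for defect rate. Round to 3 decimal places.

0.064

Wₕ = Nₕ/N with N = 90741: 0.3492, 0.3394, 0.3114.
p̂_st = 0.3492·0.096 + 0.3394·0.033 + 0.3114·0.061 ≈ 0.06372... → 0.064.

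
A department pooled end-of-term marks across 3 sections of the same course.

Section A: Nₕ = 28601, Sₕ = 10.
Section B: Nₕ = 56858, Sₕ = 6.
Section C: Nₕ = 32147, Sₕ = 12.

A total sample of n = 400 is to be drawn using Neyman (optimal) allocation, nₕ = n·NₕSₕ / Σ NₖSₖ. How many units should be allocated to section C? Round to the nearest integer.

Σ NₕSₕ = 28601·10 + 56858·6 + 32147·12 = 1012922.
Share for C: 385764/1012922 = 0.38084.
n_C = 400 × 0.38084 = 152.337... → 152.

152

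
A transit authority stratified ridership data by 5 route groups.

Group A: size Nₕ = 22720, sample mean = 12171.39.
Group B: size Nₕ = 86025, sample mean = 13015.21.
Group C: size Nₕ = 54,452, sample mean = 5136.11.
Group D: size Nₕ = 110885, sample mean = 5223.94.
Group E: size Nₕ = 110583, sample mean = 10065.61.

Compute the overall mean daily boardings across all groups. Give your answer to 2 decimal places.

8756.14

N = 22720 + 86025 + 54452 + 110885 + 110583 = 384665.
The stratified mean weights each stratum mean by its population share Nₕ/N.
Σ Nₕx̄ₕ = 22720·12171.39 + 86025·13015.21 + 54452·5136.11 + 110885·5223.94 + 110583·10065.61 = 276533980.8 + 1119633440.25 + 279671461.72 + 579256586.9 + 1113085350.63 = 3368180820.3.
Divide by N: 3368180820.3 / 384665 = 8756.1406... → 8756.14.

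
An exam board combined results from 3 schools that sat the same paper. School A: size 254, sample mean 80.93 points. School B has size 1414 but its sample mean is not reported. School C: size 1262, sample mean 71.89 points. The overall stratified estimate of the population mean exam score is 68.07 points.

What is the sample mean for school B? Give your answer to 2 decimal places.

N = 254 + 1414 + 1262 = 2930.
Overall total = μ·N = 68.07·2930 = 199445.1.
Subtract the known strata: 254·80.93 + 1262·71.89 = 111281.4.
Remaining total for school B: 199445.1 − 111281.4 = 88163.7.
Divide by its size: 88163.7 / 1414 = 62.3506... → 62.35.

62.35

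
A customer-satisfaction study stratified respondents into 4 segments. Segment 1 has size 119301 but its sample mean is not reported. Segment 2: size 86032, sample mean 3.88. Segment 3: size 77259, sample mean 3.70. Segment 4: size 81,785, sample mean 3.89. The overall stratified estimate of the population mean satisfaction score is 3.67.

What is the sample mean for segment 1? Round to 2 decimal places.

3.35

N = 119301 + 86032 + 77259 + 81785 = 364377.
Overall total = μ·N = 3.67·364377 = 1337263.59.
Subtract the known strata: 86032·3.88 + 77259·3.70 + 81785·3.89 = 937806.11.
Remaining total for segment 1: 1337263.59 − 937806.11 = 399457.48.
Divide by its size: 399457.48 / 119301 = 3.3483... → 3.35.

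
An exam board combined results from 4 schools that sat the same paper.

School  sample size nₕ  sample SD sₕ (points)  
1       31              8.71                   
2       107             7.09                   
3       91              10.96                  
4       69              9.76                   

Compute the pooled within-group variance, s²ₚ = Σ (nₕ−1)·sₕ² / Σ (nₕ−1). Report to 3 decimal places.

84.669

1: (31−1)·8.71² = 30·75.8641 = 2275.923
2: (107−1)·7.09² = 106·50.2681 = 5328.4186
3: (91−1)·10.96² = 90·120.1216 = 10810.944
4: (69−1)·9.76² = 68·95.2576 = 6477.5168
Numerator = 24892.8024; denominator = Σ(nₕ−1) = 294.
s²ₚ = 24892.8024/294 = 84.66940... → 84.669.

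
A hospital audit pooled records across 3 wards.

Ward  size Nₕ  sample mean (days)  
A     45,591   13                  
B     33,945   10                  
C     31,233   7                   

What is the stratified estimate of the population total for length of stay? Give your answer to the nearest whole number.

Estimate total by summing Nₕ·x̄ₕ over strata.
45591·13 + 33945·10 + 31233·7 = 592683 + 339450 + 218631 = 1150764.

1150764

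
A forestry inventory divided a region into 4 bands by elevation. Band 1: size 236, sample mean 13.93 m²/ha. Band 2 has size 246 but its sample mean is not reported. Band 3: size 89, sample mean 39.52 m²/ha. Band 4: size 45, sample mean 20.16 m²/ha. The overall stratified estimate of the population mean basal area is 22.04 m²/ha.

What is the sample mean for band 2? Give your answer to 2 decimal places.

23.84

Σ Nₕx̄ₕ = N·μ, so 246·x̄_2 = 616·22.04 − (236·13.93 + 89·39.52 + 45·20.16).
= 13576.64 − 7711.96 = 5864.68.
x̄_2 = 5864.68 / 246 = 23.8402... → 23.84.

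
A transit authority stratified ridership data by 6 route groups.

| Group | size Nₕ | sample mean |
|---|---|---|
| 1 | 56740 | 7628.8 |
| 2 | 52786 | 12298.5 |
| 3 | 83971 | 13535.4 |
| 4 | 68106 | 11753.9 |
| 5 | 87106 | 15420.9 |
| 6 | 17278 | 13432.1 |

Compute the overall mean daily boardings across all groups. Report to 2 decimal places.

12553.65

x̄_st = (Σ Nₕx̄ₕ) / (Σ Nₕ) = (56740·7628.8 + 52786·12298.5 + 83971·13535.4 + 68106·11753.9 + 87106·15420.9 + 17278·13432.1) / 365987
= 4594471659 / 365987 = 12553.6471... → 12553.65.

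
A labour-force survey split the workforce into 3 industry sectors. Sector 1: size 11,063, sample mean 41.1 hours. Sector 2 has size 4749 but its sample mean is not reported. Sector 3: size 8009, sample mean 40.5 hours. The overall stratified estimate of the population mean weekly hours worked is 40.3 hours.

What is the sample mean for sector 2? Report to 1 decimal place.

38.1

N = 11063 + 4749 + 8009 = 23821.
Overall total = μ·N = 40.3·23821 = 959986.3.
Subtract the known strata: 11063·41.1 + 8009·40.5 = 779053.8.
Remaining total for sector 2: 959986.3 − 779053.8 = 180932.5.
Divide by its size: 180932.5 / 4749 = 38.099... → 38.1.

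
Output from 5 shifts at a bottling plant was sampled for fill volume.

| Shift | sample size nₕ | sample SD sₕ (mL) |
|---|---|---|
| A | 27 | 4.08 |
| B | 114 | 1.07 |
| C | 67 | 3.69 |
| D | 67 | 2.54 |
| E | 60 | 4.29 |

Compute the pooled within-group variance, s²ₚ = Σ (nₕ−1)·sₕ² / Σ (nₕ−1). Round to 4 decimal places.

9.0075

A: (27−1)·4.08² = 26·16.6464 = 432.8064
B: (114−1)·1.07² = 113·1.1449 = 129.3737
C: (67−1)·3.69² = 66·13.6161 = 898.6626
D: (67−1)·2.54² = 66·6.4516 = 425.8056
E: (60−1)·4.29² = 59·18.4041 = 1085.8419
Numerator = 2972.4902; denominator = Σ(nₕ−1) = 330.
s²ₚ = 2972.4902/330 = 9.007546... → 9.0075.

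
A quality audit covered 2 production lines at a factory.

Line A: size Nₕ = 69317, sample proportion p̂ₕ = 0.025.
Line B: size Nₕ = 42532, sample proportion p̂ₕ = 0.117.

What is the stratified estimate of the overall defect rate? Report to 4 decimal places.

N = 69317 + 42532 = 111849.
Overall proportion = Σ (Nₕ/N)·p̂ₕ.
Σ Nₕp̂ₕ = 1732.925 + 4976.244 = 6709.169.
6709.169 / 111849 = 0.059984... → 0.0600.

0.0600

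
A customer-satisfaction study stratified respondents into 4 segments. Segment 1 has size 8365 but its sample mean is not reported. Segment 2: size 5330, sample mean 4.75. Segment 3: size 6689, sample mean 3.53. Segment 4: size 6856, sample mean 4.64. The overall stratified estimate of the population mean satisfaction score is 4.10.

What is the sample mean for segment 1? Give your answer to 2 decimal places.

N = 8365 + 5330 + 6689 + 6856 = 27240.
Overall total = μ·N = 4.10·27240 = 111684.
Subtract the known strata: 5330·4.75 + 6689·3.53 + 6856·4.64 = 80741.51.
Remaining total for segment 1: 111684 − 80741.51 = 30942.49.
Divide by its size: 30942.49 / 8365 = 3.6990... → 3.70.

3.70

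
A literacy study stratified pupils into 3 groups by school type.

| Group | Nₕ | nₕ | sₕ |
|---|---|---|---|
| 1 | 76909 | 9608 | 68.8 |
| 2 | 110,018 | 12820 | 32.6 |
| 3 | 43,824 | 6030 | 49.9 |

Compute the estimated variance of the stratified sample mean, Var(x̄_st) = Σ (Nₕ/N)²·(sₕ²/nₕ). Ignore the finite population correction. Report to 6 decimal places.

N = 230751; Wₕ = Nₕ/N.
group 1: (76909/230751)²·68.8²/9608 = 0.054728183
group 2: (110018/230751)²·32.6²/12820 = 0.018844624
group 3: (43824/230751)²·49.9²/6030 = 0.014894318
Sum = 0.088467125 → 0.088467.

0.088467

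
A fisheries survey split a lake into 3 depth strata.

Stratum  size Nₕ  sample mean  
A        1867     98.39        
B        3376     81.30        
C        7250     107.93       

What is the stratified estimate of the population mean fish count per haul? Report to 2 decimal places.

99.31

N = 12493; weights Wₕ = Nₕ/N = (0.1494, 0.2702, 0.5803).
x̄_st = Σ Wₕ·x̄ₕ = 0.1494·98.39 + 0.2702·81.30 + 0.5803·107.93 ≈ 99.3080...
→ 99.31.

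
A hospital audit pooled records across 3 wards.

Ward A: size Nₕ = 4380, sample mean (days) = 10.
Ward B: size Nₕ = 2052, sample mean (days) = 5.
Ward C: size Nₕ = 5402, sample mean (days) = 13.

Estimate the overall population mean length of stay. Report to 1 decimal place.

x̄_st = (Σ Nₕx̄ₕ) / (Σ Nₕ) = (4380·10 + 2052·5 + 5402·13) / 11834
= 124286 / 11834 = 10.502... → 10.5.

10.5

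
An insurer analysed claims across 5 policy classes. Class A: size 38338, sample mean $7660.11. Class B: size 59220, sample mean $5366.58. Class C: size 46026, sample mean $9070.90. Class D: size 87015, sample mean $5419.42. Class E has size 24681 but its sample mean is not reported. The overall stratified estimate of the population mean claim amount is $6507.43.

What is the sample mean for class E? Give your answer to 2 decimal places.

N = 38338 + 59220 + 46026 + 87015 + 24681 = 255280.
Overall total = μ·N = 6507.43·255280 = 1661216730.4.
Subtract the known strata: 38338·7660.11 + 59220·5366.58 + 46026·9070.90 + 87015·5419.42 = 1500550239.48.
Remaining total for class E: 1661216730.4 − 1500550239.48 = 160666490.92.
Divide by its size: 160666490.92 / 24681 = 6509.7237... → 6509.72.

6509.72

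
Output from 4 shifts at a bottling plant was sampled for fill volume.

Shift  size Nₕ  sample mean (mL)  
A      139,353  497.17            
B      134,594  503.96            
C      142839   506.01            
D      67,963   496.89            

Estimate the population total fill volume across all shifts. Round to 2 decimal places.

243160220.71

A: 139353·497.17 = 69282131.01
B: 134594·503.96 = 67829992.24
C: 142839·506.01 = 72277962.39
D: 67963·496.89 = 33770135.07
τ̂ = Σ Nₕx̄ₕ = 243160220.71.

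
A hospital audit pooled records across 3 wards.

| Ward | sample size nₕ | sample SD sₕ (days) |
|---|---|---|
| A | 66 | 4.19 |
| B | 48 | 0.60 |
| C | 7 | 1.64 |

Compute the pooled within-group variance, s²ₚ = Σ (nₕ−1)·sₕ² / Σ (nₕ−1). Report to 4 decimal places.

Degrees of freedom: 65 + 47 + 6 = 118.
Σ(nₕ−1)sₕ² = 65·17.5561 + 47·0.36 + 6·2.6896 = 1174.2041.
s²ₚ = 1174.2041 / 118 = 9.950882... → 9.9509.

9.9509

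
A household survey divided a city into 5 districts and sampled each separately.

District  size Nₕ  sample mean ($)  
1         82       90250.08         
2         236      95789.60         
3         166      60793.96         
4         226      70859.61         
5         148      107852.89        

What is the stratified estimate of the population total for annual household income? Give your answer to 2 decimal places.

1: 82·90250.08 = 7400506.56
2: 236·95789.60 = 22606345.6
3: 166·60793.96 = 10091797.36
4: 226·70859.61 = 16014271.86
5: 148·107852.89 = 15962227.72
τ̂ = Σ Nₕx̄ₕ = 72075149.10.

72075149.10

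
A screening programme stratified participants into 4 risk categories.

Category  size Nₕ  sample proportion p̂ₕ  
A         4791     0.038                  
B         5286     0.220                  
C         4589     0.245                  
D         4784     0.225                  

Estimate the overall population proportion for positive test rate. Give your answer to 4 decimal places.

0.1823

N = 4791 + 5286 + 4589 + 4784 = 19450.
Overall proportion = Σ (Nₕ/N)·p̂ₕ.
Σ Nₕp̂ₕ = 182.058 + 1162.92 + 1124.305 + 1076.4 = 3545.683.
3545.683 / 19450 = 0.182297... → 0.1823.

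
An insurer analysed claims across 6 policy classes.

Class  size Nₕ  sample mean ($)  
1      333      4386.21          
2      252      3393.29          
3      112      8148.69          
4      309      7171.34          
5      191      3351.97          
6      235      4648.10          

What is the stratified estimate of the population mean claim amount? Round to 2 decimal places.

x̄_st = (Σ Nₕx̄ₕ) / (Σ Nₕ) = (333·4386.21 + 252·3393.29 + 112·8148.69 + 309·7171.34 + 191·3351.97 + 235·4648.10) / 1432
= 7176844.12 / 1432 = 5011.7627... → 5011.76.

5011.76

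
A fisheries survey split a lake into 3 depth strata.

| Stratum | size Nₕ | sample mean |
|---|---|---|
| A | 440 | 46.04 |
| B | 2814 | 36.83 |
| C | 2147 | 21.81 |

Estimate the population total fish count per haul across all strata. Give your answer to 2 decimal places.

170723.29

Population total = Σ Nₕ·x̄ₕ (each stratum's size times its mean).
440·46.04 + 2814·36.83 + 2147·21.81 = 20257.6 + 103639.62 + 46826.07 = 170723.29.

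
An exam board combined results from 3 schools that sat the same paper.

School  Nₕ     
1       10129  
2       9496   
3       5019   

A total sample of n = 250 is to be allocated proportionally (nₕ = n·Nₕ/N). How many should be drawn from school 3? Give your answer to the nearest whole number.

51

N = 10129 + 9496 + 5019 = 24644.
n_3 = 250·5019/24644 = 50.915... → 51.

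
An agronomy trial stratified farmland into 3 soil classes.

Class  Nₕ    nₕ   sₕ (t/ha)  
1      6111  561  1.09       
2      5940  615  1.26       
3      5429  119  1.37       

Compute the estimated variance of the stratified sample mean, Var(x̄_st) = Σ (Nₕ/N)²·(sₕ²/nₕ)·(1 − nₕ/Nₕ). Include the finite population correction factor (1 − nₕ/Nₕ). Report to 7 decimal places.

0.0019904

N = 17480; Wₕ = Nₕ/N.
class 1: (6111/17480)²·1.09²/561·(1 − 561/6111) = 0.0002350783
class 2: (5940/17480)²·1.26²/615·(1 − 615/5940) = 0.0002672324
class 3: (5429/17480)²·1.37²/119·(1 − 119/5429) = 0.0014880779
Sum = 0.0019903887 → 0.0019904.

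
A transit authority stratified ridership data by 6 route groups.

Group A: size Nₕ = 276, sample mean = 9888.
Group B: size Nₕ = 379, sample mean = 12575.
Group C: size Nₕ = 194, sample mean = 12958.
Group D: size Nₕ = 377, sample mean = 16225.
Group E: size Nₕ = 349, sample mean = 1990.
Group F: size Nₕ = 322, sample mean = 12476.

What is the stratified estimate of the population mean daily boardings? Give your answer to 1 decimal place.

10984.4

N = 1897; weights Wₕ = Nₕ/N = (0.1455, 0.1998, 0.1023, 0.1987, 0.1840, 0.1697).
x̄_st = Σ Wₕ·x̄ₕ = 0.1455·9888 + 0.1998·12575 + 0.1023·12958 + 0.1987·16225 + 0.1840·1990 + 0.1697·12476 ≈ 10984.434...
→ 10984.4.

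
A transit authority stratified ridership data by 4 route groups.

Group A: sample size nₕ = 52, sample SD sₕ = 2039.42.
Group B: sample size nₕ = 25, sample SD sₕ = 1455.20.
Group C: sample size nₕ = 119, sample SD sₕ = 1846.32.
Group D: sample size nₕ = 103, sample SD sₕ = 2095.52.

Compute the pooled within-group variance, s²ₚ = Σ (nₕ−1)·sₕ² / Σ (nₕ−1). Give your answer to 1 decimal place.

A: (52−1)·2039.42² = 51·4159233.9364 = 212120930.7564
B: (25−1)·1455.20² = 24·2117607.04 = 50822568.96
C: (119−1)·1846.32² = 118·3408897.5424 = 402249910.0032
D: (103−1)·2095.52² = 102·4391204.0704 = 447902815.1808
Numerator = 1113096224.9004; denominator = Σ(nₕ−1) = 295.
s²ₚ = 1113096224.9004/295 = 3773207.542... → 3773207.5.

3773207.5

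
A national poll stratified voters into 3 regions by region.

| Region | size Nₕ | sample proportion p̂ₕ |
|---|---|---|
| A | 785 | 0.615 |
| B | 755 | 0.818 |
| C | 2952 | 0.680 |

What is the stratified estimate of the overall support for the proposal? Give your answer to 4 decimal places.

N = 785 + 755 + 2952 = 4492.
Overall proportion = Σ (Nₕ/N)·p̂ₕ.
Σ Nₕp̂ₕ = 482.775 + 617.59 + 2007.36 = 3107.725.
3107.725 / 4492 = 0.691835... → 0.6918.

0.6918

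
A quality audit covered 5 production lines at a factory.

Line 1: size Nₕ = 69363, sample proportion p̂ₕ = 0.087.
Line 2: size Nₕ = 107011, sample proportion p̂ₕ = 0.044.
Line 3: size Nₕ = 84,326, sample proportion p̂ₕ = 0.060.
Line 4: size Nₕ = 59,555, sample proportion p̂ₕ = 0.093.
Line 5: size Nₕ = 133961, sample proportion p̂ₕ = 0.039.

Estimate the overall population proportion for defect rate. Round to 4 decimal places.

0.0585

Wₕ = Nₕ/N with N = 454216: 0.1527, 0.2356, 0.1857, 0.1311, 0.2949.
p̂_st = 0.1527·0.087 + 0.2356·0.044 + 0.1857·0.060 + 0.1311·0.093 + 0.2949·0.039 ≈ 0.058487... → 0.0585.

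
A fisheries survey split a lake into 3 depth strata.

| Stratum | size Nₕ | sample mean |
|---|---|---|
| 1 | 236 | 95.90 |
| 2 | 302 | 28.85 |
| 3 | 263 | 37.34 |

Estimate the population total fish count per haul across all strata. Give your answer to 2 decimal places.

1: 236·95.90 = 22632.4
2: 302·28.85 = 8712.7
3: 263·37.34 = 9820.42
τ̂ = Σ Nₕx̄ₕ = 41165.52.

41165.52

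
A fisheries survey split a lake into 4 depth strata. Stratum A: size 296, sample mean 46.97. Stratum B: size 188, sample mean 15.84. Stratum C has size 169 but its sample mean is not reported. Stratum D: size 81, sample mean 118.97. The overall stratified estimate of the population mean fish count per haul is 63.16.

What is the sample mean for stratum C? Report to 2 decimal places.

Σ Nₕx̄ₕ = N·μ, so 169·x̄_C = 734·63.16 − (296·46.97 + 188·15.84 + 81·118.97).
= 46359.44 − 26517.61 = 19841.83.
x̄_C = 19841.83 / 169 = 117.4073... → 117.41.

117.41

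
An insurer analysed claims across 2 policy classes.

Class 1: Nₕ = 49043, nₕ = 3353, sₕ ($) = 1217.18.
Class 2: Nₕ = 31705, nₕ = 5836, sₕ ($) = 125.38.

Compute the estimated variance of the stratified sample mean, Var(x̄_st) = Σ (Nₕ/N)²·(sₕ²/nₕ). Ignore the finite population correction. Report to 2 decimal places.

N = 80748. Term for each stratum: Wₕ²sₕ²/nₕ.
Var(x̄_st) = 162.99211 + 0.41527 = 163.40738 → 163.41.

163.41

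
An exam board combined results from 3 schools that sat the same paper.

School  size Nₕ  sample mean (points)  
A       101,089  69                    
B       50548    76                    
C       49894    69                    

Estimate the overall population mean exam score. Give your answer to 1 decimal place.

N = 101089 + 50548 + 49894 = 201531.
Overall mean = Σ (Nₕ/N)·x̄ₕ — weight by population share, not a simple average.
Σ Nₕx̄ₕ = 101089·69 + 50548·76 + 49894·69 = 6975141 + 3841648 + 3442686 = 14259475.
Divide by N: 14259475 / 201531 = 70.756... → 70.8.

70.8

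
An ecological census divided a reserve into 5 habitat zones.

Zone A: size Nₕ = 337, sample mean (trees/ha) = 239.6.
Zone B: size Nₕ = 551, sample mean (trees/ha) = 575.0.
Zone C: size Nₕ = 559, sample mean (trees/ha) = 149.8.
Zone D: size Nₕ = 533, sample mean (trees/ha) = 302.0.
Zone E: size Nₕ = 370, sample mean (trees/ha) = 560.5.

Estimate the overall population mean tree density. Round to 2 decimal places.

N = 2350; weights Wₕ = Nₕ/N = (0.1434, 0.2345, 0.2379, 0.2268, 0.1574).
x̄_st = Σ Wₕ·x̄ₕ = 0.1434·239.6 + 0.2345·575.0 + 0.2379·149.8 + 0.2268·302.0 + 0.1574·560.5 ≈ 361.5572...
→ 361.56.

361.56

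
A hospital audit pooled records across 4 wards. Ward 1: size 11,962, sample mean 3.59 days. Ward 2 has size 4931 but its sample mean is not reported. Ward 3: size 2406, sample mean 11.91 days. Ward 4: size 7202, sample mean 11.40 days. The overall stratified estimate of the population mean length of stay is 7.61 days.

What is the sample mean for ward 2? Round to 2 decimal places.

9.73

Σ Nₕx̄ₕ = N·μ, so 4931·x̄_2 = 26501·7.61 − (11962·3.59 + 2406·11.91 + 7202·11.40).
= 201672.61 − 153701.84 = 47970.77.
x̄_2 = 47970.77 / 4931 = 9.7284... → 9.73.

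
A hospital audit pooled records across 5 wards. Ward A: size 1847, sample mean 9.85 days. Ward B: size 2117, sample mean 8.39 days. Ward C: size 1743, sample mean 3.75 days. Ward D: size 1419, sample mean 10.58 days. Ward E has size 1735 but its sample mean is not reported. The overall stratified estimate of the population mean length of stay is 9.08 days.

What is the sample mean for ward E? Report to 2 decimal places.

N = 1847 + 2117 + 1743 + 1419 + 1735 = 8861.
Overall total = μ·N = 9.08·8861 = 80457.88.
Subtract the known strata: 1847·9.85 + 2117·8.39 + 1743·3.75 + 1419·10.58 = 57503.85.
Remaining total for ward E: 80457.88 − 57503.85 = 22954.03.
Divide by its size: 22954.03 / 1735 = 13.2300... → 13.23.

13.23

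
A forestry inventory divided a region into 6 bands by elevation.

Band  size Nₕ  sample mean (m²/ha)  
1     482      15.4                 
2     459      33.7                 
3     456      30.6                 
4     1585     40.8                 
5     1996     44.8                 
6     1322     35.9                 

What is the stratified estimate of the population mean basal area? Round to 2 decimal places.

N = 482 + 459 + 456 + 1585 + 1996 + 1322 = 6300.
Overall mean = Σ (Nₕ/N)·x̄ₕ — weight by population share, not a simple average.
Σ Nₕx̄ₕ = 482·15.4 + 459·33.7 + 456·30.6 + 1585·40.8 + 1996·44.8 + 1322·35.9 = 7422.8 + 15468.3 + 13953.6 + 64668 + 89420.8 + 47459.8 = 238393.3.
Divide by N: 238393.3 / 6300 = 37.8402... → 37.84.

37.84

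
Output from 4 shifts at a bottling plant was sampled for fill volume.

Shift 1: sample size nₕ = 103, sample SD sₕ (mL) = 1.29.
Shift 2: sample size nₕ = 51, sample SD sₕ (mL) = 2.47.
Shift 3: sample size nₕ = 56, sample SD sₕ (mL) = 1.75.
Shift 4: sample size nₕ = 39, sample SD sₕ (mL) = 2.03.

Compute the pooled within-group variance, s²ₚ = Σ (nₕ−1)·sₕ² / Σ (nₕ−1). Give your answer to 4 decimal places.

3.2646

Degrees of freedom: 102 + 50 + 55 + 38 = 245.
Σ(nₕ−1)sₕ² = 102·1.6641 + 50·6.1009 + 55·3.0625 + 38·4.1209 = 799.8149.
s²ₚ = 799.8149 / 245 = 3.264551... → 3.2646.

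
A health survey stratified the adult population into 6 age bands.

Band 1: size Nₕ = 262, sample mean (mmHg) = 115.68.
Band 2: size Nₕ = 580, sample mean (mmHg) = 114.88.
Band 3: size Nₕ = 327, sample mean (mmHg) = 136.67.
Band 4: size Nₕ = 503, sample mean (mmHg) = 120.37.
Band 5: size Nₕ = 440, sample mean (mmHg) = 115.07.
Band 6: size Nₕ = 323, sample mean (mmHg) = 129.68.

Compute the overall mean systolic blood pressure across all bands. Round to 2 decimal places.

x̄_st = (Σ Nₕx̄ₕ) / (Σ Nₕ) = (262·115.68 + 580·114.88 + 327·136.67 + 503·120.37 + 440·115.07 + 323·129.68) / 2435
= 294693.2 / 2435 = 121.0239... → 121.02.

121.02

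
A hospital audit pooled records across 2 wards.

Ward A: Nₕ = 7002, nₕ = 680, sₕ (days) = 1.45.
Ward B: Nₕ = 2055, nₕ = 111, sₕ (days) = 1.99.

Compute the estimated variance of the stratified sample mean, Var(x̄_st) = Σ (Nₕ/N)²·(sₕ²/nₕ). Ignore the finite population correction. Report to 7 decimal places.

N = 9057. Term for each stratum: Wₕ²sₕ²/nₕ.
Var(x̄_st) = 0.0018480026 + 0.0018366994 = 0.0036847020 → 0.0036847.

0.0036847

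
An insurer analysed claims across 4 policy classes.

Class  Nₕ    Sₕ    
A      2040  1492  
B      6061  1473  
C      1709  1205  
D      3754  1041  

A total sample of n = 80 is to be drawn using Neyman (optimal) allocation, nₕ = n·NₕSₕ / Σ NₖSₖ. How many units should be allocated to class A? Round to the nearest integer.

14

Σ NₕSₕ = 2040·1492 + 6061·1473 + 1709·1205 + 3754·1041 = 17938792.
Share for A: 3043680/17938792 = 0.16967.
n_A = 80 × 0.16967 = 13.574... → 14.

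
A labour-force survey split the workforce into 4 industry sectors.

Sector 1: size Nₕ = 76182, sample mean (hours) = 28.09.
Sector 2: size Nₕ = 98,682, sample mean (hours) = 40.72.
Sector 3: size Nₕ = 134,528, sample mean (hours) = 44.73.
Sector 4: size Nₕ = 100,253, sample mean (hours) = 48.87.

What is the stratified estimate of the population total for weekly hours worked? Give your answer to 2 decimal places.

1: 76182·28.09 = 2139952.38
2: 98682·40.72 = 4018331.04
3: 134528·44.73 = 6017437.44
4: 100253·48.87 = 4899364.11
τ̂ = Σ Nₕx̄ₕ = 17075084.97.

17075084.97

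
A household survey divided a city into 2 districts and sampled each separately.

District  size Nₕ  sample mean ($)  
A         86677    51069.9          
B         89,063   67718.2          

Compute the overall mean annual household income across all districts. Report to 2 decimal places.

59507.07

x̄_st = (Σ Nₕx̄ₕ) / (Σ Nₕ) = (86677·51069.9 + 89063·67718.2) / 175740
= 10457771768.9 / 175740 = 59507.0659... → 59507.07.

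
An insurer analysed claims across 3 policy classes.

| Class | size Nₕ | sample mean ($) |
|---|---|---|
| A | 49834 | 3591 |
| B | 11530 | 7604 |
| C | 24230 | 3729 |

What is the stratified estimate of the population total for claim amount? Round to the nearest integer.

356981684

Estimate total by summing Nₕ·x̄ₕ over strata.
49834·3591 + 11530·7604 + 24230·3729 = 178953894 + 87674120 + 90353670 = 356981684.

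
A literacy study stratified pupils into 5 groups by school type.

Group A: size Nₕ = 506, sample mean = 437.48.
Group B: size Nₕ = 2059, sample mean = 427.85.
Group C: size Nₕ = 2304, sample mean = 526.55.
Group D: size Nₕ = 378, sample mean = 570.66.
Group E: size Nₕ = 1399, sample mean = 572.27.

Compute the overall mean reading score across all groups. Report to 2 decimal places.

501.32

N = 506 + 2059 + 2304 + 378 + 1399 = 6646.
The stratified mean weights each stratum mean by its population share Nₕ/N.
Σ Nₕx̄ₕ = 506·437.48 + 2059·427.85 + 2304·526.55 + 378·570.66 + 1399·572.27 = 221364.88 + 880943.15 + 1213171.2 + 215709.48 + 800605.73 = 3331794.44.
Divide by N: 3331794.44 / 6646 = 501.3233... → 501.32.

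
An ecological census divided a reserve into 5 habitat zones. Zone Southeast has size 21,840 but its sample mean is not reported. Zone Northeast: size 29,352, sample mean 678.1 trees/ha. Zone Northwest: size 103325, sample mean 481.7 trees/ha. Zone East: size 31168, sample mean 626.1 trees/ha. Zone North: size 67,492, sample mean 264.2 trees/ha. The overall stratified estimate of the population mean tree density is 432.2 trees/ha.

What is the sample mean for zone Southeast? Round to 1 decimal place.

110.0

N = 21840 + 29352 + 103325 + 31168 + 67492 = 253177.
Overall total = μ·N = 432.2·253177 = 109423099.4.
Subtract the known strata: 29352·678.1 + 103325·481.7 + 31168·626.1 + 67492·264.2 = 107020914.9.
Remaining total for zone Southeast: 109423099.4 − 107020914.9 = 2402184.5.
Divide by its size: 2402184.5 / 21840 = 109.990... → 110.0.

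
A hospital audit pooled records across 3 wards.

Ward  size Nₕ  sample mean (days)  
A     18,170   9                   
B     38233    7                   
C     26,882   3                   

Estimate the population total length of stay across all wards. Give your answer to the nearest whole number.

Population total = Σ Nₕ·x̄ₕ (each stratum's size times its mean).
18170·9 + 38233·7 + 26882·3 = 163530 + 267631 + 80646 = 511807.

511807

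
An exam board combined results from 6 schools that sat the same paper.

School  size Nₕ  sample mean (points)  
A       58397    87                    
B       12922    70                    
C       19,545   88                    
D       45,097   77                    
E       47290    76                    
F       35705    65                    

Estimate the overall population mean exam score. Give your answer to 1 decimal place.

78.1

N = 58397 + 12922 + 19545 + 45097 + 47290 + 35705 = 218956.
Weight each subgroup mean by Nₕ/N and sum.
Σ Nₕx̄ₕ = 58397·87 + 12922·70 + 19545·88 + 45097·77 + 47290·76 + 35705·65 = 5080539 + 904540 + 1719960 + 3472469 + 3594040 + 2320825 = 17092373.
Divide by N: 17092373 / 218956 = 78.063... → 78.1.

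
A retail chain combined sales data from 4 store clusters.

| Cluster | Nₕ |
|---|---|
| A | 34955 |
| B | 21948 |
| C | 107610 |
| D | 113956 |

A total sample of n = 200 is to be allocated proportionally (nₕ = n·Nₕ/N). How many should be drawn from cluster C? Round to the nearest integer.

77

Share of cluster C = 107610/278469 = 0.38643.
Allocate 200 × 0.38643 = 77.287... → 77.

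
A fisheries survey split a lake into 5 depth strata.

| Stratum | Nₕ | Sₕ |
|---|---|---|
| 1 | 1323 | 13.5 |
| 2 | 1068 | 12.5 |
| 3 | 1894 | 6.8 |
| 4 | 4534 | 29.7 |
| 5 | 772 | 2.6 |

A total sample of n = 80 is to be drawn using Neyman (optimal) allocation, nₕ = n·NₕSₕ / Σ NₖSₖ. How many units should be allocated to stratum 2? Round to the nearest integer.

6

Σ NₕSₕ = 1323·13.5 + 1068·12.5 + 1894·6.8 + 4534·29.7 + 772·2.6 = 180756.7.
Share for 2: 13350/180756.7 = 0.07386.
n_2 = 80 × 0.07386 = 5.908... → 6.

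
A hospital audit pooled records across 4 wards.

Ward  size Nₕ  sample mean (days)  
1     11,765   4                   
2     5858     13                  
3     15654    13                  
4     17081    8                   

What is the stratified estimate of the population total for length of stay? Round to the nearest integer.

463364

1: 11765·4 = 47060
2: 5858·13 = 76154
3: 15654·13 = 203502
4: 17081·8 = 136648
τ̂ = Σ Nₕx̄ₕ = 463364.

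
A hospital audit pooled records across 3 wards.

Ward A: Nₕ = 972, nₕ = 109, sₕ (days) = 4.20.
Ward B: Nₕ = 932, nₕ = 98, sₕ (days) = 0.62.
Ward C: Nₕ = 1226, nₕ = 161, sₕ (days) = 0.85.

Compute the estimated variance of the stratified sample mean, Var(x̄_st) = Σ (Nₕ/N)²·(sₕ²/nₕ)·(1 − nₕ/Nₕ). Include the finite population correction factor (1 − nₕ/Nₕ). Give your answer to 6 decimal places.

N = 3130; Wₕ = Nₕ/N.
ward A: (972/3130)²·4.20²/109·(1 − 109/972) = 0.013856721
ward B: (932/3130)²·0.62²/98·(1 − 98/932) = 0.000311208
ward C: (1226/3130)²·0.85²/161·(1 − 161/1226) = 0.000598086
Sum = 0.014766014 → 0.014766.

0.014766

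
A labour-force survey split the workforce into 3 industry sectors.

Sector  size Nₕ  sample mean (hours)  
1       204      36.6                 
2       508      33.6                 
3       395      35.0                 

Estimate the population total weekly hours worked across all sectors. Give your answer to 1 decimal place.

38360.2

Population total = Σ Nₕ·x̄ₕ (each stratum's size times its mean).
204·36.6 + 508·33.6 + 395·35.0 = 7466.4 + 17068.8 + 13825 = 38360.2.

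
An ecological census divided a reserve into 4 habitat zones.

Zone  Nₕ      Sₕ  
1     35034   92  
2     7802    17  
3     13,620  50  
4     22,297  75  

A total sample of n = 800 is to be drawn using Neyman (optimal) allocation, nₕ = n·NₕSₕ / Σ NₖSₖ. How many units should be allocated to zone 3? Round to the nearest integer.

Σ NₕSₕ = 35034·92 + 7802·17 + 13620·50 + 22297·75 = 5709037.
Share for 3: 681000/5709037 = 0.11928.
n_3 = 800 × 0.11928 = 95.428... → 95.

95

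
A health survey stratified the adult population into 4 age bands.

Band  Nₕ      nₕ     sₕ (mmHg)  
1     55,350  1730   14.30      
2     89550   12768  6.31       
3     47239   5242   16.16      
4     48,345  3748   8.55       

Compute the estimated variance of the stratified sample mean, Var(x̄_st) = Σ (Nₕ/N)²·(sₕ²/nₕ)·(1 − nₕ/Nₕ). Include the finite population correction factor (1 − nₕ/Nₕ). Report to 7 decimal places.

N = 240484; Wₕ = Nₕ/N.
band 1: (55350/240484)²·14.30²/1730·(1 − 1730/55350) = 0.0060659389
band 2: (89550/240484)²·6.31²/12768·(1 − 12768/89550) = 0.0003707563
band 3: (47239/240484)²·16.16²/5242·(1 − 5242/47239) = 0.0017089615
band 4: (48345/240484)²·8.55²/3748·(1 − 3748/48345) = 0.0007271391
Sum = 0.0088727958 → 0.0088728.

0.0088728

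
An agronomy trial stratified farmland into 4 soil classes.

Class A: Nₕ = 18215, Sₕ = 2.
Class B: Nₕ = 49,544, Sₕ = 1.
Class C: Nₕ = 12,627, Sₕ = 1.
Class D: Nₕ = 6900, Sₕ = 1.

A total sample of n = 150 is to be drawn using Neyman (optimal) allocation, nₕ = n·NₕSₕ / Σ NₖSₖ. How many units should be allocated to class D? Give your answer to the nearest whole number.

A: NₕSₕ = 18215·2 = 36430
B: NₕSₕ = 49544·1 = 49544
C: NₕSₕ = 12627·1 = 12627
D: NₕSₕ = 6900·1 = 6900
Σ NₕSₕ = 105501.
n_D = 150·6900/105501 = 9.810... → 10.

10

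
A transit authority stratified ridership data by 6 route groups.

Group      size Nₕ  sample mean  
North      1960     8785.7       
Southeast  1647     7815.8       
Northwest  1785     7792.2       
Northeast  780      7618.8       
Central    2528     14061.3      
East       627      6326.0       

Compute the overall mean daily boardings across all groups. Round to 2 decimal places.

9591.26

N = 9327; weights Wₕ = Nₕ/N = (0.2101, 0.1766, 0.1914, 0.0836, 0.2710, 0.0672).
x̄_st = Σ Wₕ·x̄ₕ = 0.2101·8785.7 + 0.1766·7815.8 + 0.1914·7792.2 + 0.0836·7618.8 + 0.2710·14061.3 + 0.0672·6326.0 ≈ 9591.2624...
→ 9591.26.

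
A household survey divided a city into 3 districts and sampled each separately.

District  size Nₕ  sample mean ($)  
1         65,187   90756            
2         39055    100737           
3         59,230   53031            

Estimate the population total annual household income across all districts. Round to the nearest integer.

12991421037

1: 65187·90756 = 5916111372
2: 39055·100737 = 3934283535
3: 59230·53031 = 3141026130
τ̂ = Σ Nₕx̄ₕ = 12991421037.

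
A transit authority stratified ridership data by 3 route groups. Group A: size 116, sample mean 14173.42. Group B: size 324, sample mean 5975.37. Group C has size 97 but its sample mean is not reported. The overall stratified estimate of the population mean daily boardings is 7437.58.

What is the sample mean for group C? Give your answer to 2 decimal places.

Σ Nₕx̄ₕ = N·μ, so 97·x̄_C = 537·7437.58 − (116·14173.42 + 324·5975.37).
= 3993980.46 − 3580136.6 = 413843.86.
x̄_C = 413843.86 / 97 = 4266.4315... → 4266.43.

4266.43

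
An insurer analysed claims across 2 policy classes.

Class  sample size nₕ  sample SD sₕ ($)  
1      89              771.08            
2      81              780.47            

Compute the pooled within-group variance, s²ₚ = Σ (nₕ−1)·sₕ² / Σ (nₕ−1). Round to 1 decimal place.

1: (89−1)·771.08² = 88·594564.3664 = 52321664.2432
2: (81−1)·780.47² = 80·609133.4209 = 48730673.672
Numerator = 101052337.9152; denominator = Σ(nₕ−1) = 168.
s²ₚ = 101052337.9152/168 = 601502.011... → 601502.0.

601502.0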